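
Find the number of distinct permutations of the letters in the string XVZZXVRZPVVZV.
13! / (2! × 1! × 5! × 4! × 1!) = 1081080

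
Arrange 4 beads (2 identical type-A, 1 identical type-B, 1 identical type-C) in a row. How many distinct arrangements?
4! / (2! × 1! × 1!) = 12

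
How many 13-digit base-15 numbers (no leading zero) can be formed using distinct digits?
First digit: 14 choices (nonzero). Then descending: 14 × 14 × 13 × 12 × 11 × 10 × 9 × 8 × 7 × 6 × 5 × 4 × 3 = 610248038400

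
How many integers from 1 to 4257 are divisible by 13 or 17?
⌊4257/13⌋ + ⌊4257/17⌋ - ⌊4257/221⌋ = 327 + 250 - 19 = 558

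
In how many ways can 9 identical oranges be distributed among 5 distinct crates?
C(9+5-1, 5-1) = C(13, 4) = 715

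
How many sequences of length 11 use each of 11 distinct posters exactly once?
11! = 39916800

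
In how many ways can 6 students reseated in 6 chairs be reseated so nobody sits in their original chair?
!6 = Σ_{j=0}^{6} (-1)^j·6!/j! = 720 - 720 + 360 - 120 + 30 - 6 + 1 = 265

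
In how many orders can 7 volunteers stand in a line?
7! = 5040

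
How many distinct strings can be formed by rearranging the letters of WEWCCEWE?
8! / (2! × 3! × 3!) = 560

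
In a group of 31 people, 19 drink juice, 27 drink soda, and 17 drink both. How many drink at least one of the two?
|A∪B| = |A| + |B| - |A∩B| = 19 + 27 - 17 = 29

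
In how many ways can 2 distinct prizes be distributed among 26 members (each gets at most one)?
P(26,2) = 26!/(26-2)! = 650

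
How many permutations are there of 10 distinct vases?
10! = 3628800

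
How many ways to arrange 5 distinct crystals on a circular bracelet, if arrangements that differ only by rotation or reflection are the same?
(5-1)!/2 = 24/2 = 12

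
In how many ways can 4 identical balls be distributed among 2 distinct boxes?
C(4+2-1, 2-1) = C(5, 1) = 5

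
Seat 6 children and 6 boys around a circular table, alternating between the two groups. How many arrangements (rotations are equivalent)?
Fix one of the children: (6-1)! ways for the remaining children, × 6! ways for the boys = 120 × 720 = 86400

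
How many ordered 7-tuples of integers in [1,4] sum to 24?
Coefficient of x^24 in (x + x² + ... + x^4)^7. By inclusion-exclusion on dice exceeding 4: Σ_j (-1)^j C(7,j)·C(24-1-4j, 6) = C(7,0)·C(23,6) - C(7,1)·C(19,6) + C(7,2)·C(15,6) - C(7,3)·C(11,6) + C(7,4)·C(7,6) = 1·100947 - 7·27132 + 21·5005 - 35·462 + 35·7 = 203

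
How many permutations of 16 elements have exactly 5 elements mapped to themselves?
Choose the 5 fixed points C(16,5) = 4368, derange the rest: !11 = Σ_{j=0}^{11} (-1)^j·11!/j! = 39916800 - 39916800 + 19958400 - 6652800 + 1663200 - 332640 + 55440 - 7920 + 990 - 110 + 11 - 1 = 14684570. Product = 4368 × 14684570 = 64142201760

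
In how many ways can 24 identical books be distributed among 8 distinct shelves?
C(24+8-1, 8-1) = C(31, 7) = 2629575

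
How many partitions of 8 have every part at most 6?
Let r_j(i) = number of partitions of i into parts ≤ j, for i = 0..8. r_1(i) = 1 for all i; r_j(i) = r_{j-1}(i) + r_j(i-j). Rows j = 2..6: ≤2: 1 1 2 2 3 3 4 4 5; ≤3: 1 1 2 3 4 5 7 8 10; ≤4: 1 1 2 3 5 6 9 11 15; ≤5: 1 1 2 3 5 7 10 13 18; ≤6: 1 1 2 3 5 7 11 14 20. r_6(8) = 20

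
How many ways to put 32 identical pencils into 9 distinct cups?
C(32+9-1, 9-1) = C(40, 8) = 76904685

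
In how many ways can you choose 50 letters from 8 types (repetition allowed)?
C(50+8-1, 8-1) = C(57, 7) = 264385836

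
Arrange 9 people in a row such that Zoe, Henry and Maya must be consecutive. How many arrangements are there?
Treat the 3 as one block: (9-3+1)! × 3! = 5040 × 6 = 30240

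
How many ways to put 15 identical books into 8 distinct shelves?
C(15+8-1, 8-1) = C(22, 7) = 170544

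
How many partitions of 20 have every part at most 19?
Let r_j(i) = number of partitions of i into parts ≤ j, for i = 0..20. r_1(i) = 1 for all i; r_j(i) = r_{j-1}(i) + r_j(i-j). Rows j = 2..19: ≤2: 1 1 2 2 3 3 4 4 5 5 6 6 7 7 8 8 9 9 10 10 11; ≤3: 1 1 2 3 4 5 7 8 10 12 14 16 19 21 24 27 30 33 37 40 44; ≤4: 1 1 2 3 5 6 9 11 15 18 23 27 34 39 47 54 64 72 84 94 108; ≤5: 1 1 2 3 5 7 10 13 18 23 30 37 47 57 70 84 101 119 141 164 192; ≤6: 1 1 2 3 5 7 11 14 20 26 35 44 58 71 90 110 136 163 199 235 282; ≤7: 1 1 2 3 5 7 11 15 21 28 38 49 65 82 105 131 164 201 248 300 364; ≤8: 1 1 2 3 5 7 11 15 22 29 40 52 70 89 116 146 186 230 288 352 434; ≤9: 1 1 2 3 5 7 11 15 22 30 41 54 73 94 123 157 201 252 318 393 488; ≤10: 1 1 2 3 5 7 11 15 22 30 42 55 75 97 128 164 212 267 340 423 530; ≤11: 1 1 2 3 5 7 11 15 22 30 42 56 76 99 131 169 219 278 355 445 560; ≤12: 1 1 2 3 5 7 11 15 22 30 42 56 77 100 133 172 224 285 366 460 582; ≤13: 1 1 2 3 5 7 11 15 22 30 42 56 77 101 134 174 227 290 373 471 597; ≤14: 1 1 2 3 5 7 11 15 22 30 42 56 77 101 135 175 229 293 378 478 608; ≤15: 1 1 2 3 5 7 11 15 22 30 42 56 77 101 135 176 230 295 381 483 615; ≤16: 1 1 2 3 5 7 11 15 22 30 42 56 77 101 135 176 231 296 383 486 620; ≤17: 1 1 2 3 5 7 11 15 22 30 42 56 77 101 135 176 231 297 384 488 623; ≤18: 1 1 2 3 5 7 11 15 22 30 42 56 77 101 135 176 231 297 385 489 625; ≤19: 1 1 2 3 5 7 11 15 22 30 42 56 77 101 135 176 231 297 385 490 626. r_19(20) = 626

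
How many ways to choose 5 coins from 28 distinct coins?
C(28,5) = 28!/(5!×23!) = 98280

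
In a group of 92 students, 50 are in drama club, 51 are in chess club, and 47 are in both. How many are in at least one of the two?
|A∪B| = |A| + |B| - |A∩B| = 50 + 51 - 47 = 54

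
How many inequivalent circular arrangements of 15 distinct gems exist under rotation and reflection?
(15-1)!/2 = 87178291200/2 = 43589145600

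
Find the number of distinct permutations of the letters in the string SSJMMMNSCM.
10! / (3! × 1! × 1! × 4! × 1!) = 25200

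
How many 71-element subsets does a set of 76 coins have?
C(76,71) = 76!/(71!×5!) = 18474840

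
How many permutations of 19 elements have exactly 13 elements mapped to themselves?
Choose the 13 fixed points C(19,13) = 27132, derange the rest: !6 = Σ_{j=0}^{6} (-1)^j·6!/j! = 720 - 720 + 360 - 120 + 30 - 6 + 1 = 265. Product = 27132 × 265 = 7189980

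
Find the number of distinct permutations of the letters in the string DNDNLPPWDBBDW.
13! / (2! × 4! × 1! × 2! × 2! × 2!) = 16216200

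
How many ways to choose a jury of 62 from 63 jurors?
C(63,62) = 63!/(62!×1!) = 63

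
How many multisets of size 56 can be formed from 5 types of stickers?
C(56+5-1, 5-1) = C(60, 4) = 487635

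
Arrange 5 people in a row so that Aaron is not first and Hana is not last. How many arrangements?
By inclusion-exclusion: 5! - 2×(5-1)! + (5-2)! = 120 - 48 + 6 = 78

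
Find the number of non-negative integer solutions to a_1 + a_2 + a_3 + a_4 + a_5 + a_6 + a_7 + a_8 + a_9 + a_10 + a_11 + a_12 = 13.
C(13+12-1, 12-1) = C(24, 11) = 2496144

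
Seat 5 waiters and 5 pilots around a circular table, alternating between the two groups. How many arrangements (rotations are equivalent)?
Fix one of the waiters: (5-1)! ways for the remaining waiters, × 5! ways for the pilots = 24 × 120 = 2880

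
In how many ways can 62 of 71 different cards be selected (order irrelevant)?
C(71,62) = 71!/(62!×9!) = 74473879480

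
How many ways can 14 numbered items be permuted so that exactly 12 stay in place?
Choose the 12 fixed points C(14,12) = 91, derange the rest: !2 = Σ_{j=0}^{2} (-1)^j·2!/j! = 2 - 2 + 1 = 1. Product = 91 × 1 = 91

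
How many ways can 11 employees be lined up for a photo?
11! = 39916800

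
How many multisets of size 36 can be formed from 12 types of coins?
C(36+12-1, 12-1) = C(47, 11) = 17417133617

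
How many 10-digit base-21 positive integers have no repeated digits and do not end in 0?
Last digit: 20 nonzero choices. First digit: 19 (nonzero, ≠last). Middle 8: P(19,8) = 3047466240. Total = 1158037171200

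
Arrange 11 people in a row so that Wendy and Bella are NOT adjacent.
Total - adjacent = 11! - (11-1)!×2 = 39916800 - 7257600 = 32659200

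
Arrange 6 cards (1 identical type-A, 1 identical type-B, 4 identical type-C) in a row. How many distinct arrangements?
6! / (1! × 1! × 4!) = 30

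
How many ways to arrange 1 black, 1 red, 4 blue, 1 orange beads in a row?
7! / (1! × 1! × 4! × 1!) = 210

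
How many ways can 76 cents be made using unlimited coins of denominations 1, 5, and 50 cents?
Coefficient of x^76 in 1/(1-x^1) · 1/(1-x^5) · 1/(1-x^50). Case on j = number of 50-cent coins (j = 0..1); remainder r = 76 - 50j is made from {1,5} in ⌊r/5⌋+1 ways. r = 76, 26 → 16 + 6 = 22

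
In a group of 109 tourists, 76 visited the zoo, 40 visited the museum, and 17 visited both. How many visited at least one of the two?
|A∪B| = |A| + |B| - |A∩B| = 76 + 40 - 17 = 99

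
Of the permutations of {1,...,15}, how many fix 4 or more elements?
Exactly j fixed points: C(15,j)·!(15-j); sum over j ≥ 4 (derangement numbers via !m = (m-1)·(!(m-1) + !(m-2)): !0..!11 = 1, 0, 1, 2, 9, 44, 265, 1854, 14833, 133496, 1334961, 14684570). Σ_{j=4}^{15} C(15,j)·!(15-j) = C(15,4)·!11 + C(15,5)·!10 + C(15,6)·!9 + C(15,7)·!8 + C(15,8)·!7 + C(15,9)·!6 + C(15,10)·!5 + C(15,11)·!4 + C(15,12)·!3 + C(15,13)·!2 + C(15,14)·!1 + C(15,15)·!0 = 1365·14684570 + 3003·1334961 + 5005·133496 + 6435·14833 + 6435·1854 + 5005·265 + 3003·44 + 1365·9 + 455·2 + 105·1 + 15·0 + 1·1 = 24830326016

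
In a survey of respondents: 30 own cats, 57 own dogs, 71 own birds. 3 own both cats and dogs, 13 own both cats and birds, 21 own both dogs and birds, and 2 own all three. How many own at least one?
|A∪B∪C| = 30+57+71-3-13-21+2 = 123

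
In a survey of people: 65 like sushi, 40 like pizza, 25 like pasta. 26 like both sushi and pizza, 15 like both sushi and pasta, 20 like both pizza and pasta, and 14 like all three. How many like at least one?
|A∪B∪C| = 65+40+25-26-15-20+14 = 83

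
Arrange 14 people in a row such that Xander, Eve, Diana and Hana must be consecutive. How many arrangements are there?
Treat the 4 as one block: (14-4+1)! × 4! = 39916800 × 24 = 958003200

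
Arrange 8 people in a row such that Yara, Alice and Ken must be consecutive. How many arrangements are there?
Treat the 3 as one block: (8-3+1)! × 3! = 720 × 6 = 4320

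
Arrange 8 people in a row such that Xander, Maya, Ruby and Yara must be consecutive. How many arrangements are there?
Treat the 4 as one block: (8-4+1)! × 4! = 120 × 24 = 2880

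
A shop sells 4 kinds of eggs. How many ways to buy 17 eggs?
C(17+4-1, 4-1) = C(20, 3) = 1140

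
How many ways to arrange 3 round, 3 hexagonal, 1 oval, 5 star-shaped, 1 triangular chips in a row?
13! / (3! × 3! × 1! × 5! × 1!) = 1441440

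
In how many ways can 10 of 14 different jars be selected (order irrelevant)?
C(14,10) = 14!/(10!×4!) = 1001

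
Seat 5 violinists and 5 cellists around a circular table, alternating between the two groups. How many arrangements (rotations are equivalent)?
Fix one of the violinists: (5-1)! ways for the remaining violinists, × 5! ways for the cellists = 24 × 120 = 2880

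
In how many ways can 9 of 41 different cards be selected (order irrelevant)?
C(41,9) = 41!/(9!×32!) = 350343565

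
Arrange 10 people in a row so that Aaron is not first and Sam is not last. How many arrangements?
By inclusion-exclusion: 10! - 2×(10-1)! + (10-2)! = 3628800 - 725760 + 40320 = 2943360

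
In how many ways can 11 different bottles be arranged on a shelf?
11! = 39916800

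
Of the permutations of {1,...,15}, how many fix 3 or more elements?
Exactly j fixed points: C(15,j)·!(15-j); sum over j ≥ 3 (derangement numbers via !m = (m-1)·(!(m-1) + !(m-2)): !0..!12 = 1, 0, 1, 2, 9, 44, 265, 1854, 14833, 133496, 1334961, 14684570, 176214841). Σ_{j=3}^{15} C(15,j)·!(15-j) = C(15,3)·!12 + C(15,4)·!11 + C(15,5)·!10 + C(15,6)·!9 + C(15,7)·!8 + C(15,8)·!7 + C(15,9)·!6 + C(15,10)·!5 + C(15,11)·!4 + C(15,12)·!3 + C(15,13)·!2 + C(15,14)·!1 + C(15,15)·!0 = 455·176214841 + 1365·14684570 + 3003·1334961 + 5005·133496 + 6435·14833 + 6435·1854 + 5005·265 + 3003·44 + 1365·9 + 455·2 + 105·1 + 15·0 + 1·1 = 105008078671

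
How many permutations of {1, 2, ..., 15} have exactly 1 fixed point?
Choose the 1 fixed point C(15,1) = 15, derange the rest: !14 = Σ_{j=0}^{14} (-1)^j·14!/j! = 87178291200 - 87178291200 + 43589145600 - 14529715200 + 3632428800 - 726485760 + 121080960 - 17297280 + 2162160 - 240240 + 24024 - 2184 + 182 - 14 + 1 = 32071101049. Product = 15 × 32071101049 = 481066515735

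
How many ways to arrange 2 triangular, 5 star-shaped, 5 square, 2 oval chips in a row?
14! / (2! × 5! × 5! × 2!) = 1513512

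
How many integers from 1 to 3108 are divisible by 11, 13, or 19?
⌊3108/11⌋+⌊3108/13⌋+⌊3108/19⌋ - ⌊3108/143⌋-⌊3108/209⌋-⌊3108/247⌋ + ⌊3108/2717⌋ = 282+239+163 - 21-14-12 + 1 = 638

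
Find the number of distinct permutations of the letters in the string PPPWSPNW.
8! / (2! × 1! × 4! × 1!) = 840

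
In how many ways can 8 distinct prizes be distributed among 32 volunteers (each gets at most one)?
P(32,8) = 32!/(32-8)! = 424097856000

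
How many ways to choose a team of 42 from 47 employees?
C(47,42) = 47!/(42!×5!) = 1533939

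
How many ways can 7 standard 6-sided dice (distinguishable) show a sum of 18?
Coefficient of x^18 in (x + x² + ... + x^6)^7. By inclusion-exclusion on dice exceeding 6: Σ_j (-1)^j C(7,j)·C(18-1-6j, 6) = C(7,0)·C(17,6) - C(7,1)·C(11,6) = 1·12376 - 7·462 = 9142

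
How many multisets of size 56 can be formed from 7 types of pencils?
C(56+7-1, 7-1) = C(62, 6) = 61474519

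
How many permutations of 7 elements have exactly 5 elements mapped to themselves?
Choose the 5 fixed points C(7,5) = 21, derange the rest: !2 = Σ_{j=0}^{2} (-1)^j·2!/j! = 2 - 2 + 1 = 1. Product = 21 × 1 = 21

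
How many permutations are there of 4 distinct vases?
4! = 24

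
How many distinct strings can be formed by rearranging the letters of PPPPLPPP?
8! / (7! × 1!) = 8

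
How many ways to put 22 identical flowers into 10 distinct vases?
C(22+10-1, 10-1) = C(31, 9) = 20160075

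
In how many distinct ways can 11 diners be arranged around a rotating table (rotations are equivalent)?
Circular: fix one position, arrange the rest. (11-1)! = 3628800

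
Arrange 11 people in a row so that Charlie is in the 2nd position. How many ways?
Fix one position: (11-1)! = 3628800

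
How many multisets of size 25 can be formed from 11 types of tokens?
C(25+11-1, 11-1) = C(35, 10) = 183579396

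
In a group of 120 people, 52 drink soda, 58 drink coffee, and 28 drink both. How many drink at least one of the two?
|A∪B| = |A| + |B| - |A∩B| = 52 + 58 - 28 = 82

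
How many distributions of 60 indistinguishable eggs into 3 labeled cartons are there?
C(60+3-1, 3-1) = C(62, 2) = 1891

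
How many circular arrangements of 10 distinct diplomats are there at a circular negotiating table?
Circular: fix one position, arrange the rest. (10-1)! = 362880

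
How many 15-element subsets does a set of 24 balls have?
C(24,15) = 24!/(15!×9!) = 1307504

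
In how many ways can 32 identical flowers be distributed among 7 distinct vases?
C(32+7-1, 7-1) = C(38, 6) = 2760681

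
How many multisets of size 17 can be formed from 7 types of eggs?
C(17+7-1, 7-1) = C(23, 6) = 100947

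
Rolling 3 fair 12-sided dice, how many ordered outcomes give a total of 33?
Coefficient of x^33 in (x + x² + ... + x^12)^3. By inclusion-exclusion on dice exceeding 12: Σ_j (-1)^j C(3,j)·C(33-1-12j, 2) = C(3,0)·C(32,2) - C(3,1)·C(20,2) + C(3,2)·C(8,2) = 1·496 - 3·190 + 3·28 = 10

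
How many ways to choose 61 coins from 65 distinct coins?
C(65,61) = 65!/(61!×4!) = 677040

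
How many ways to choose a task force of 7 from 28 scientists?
C(28,7) = 28!/(7!×21!) = 1184040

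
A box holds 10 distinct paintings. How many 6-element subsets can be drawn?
C(10,6) = 10!/(6!×4!) = 210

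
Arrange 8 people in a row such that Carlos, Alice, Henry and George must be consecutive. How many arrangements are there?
Treat the 4 as one block: (8-4+1)! × 4! = 120 × 24 = 2880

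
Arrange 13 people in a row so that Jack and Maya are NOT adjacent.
Total - adjacent = 13! - (13-1)!×2 = 6227020800 - 958003200 = 5269017600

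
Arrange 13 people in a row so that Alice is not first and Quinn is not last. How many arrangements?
By inclusion-exclusion: 13! - 2×(13-1)! + (13-2)! = 6227020800 - 958003200 + 39916800 = 5308934400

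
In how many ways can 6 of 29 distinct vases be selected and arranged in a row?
P(29,6) = 29!/(29-6)! = 342014400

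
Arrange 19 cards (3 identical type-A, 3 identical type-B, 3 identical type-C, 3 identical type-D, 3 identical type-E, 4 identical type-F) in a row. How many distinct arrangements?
19! / (3! × 3! × 3! × 3! × 3! × 4!) = 651819168000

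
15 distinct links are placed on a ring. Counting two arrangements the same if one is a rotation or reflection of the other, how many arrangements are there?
(15-1)!/2 = 87178291200/2 = 43589145600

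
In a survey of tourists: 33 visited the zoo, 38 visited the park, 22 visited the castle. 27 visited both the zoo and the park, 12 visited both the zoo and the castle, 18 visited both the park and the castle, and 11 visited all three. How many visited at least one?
|A∪B∪C| = 33+38+22-27-12-18+11 = 47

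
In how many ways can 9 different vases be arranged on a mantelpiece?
9! = 362880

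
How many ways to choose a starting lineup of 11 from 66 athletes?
C(66,11) = 66!/(11!×55!) = 1074082795968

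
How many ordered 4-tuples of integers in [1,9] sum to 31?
Coefficient of x^31 in (x + x² + ... + x^9)^4. By inclusion-exclusion on dice exceeding 9: Σ_j (-1)^j C(4,j)·C(31-1-9j, 3) = C(4,0)·C(30,3) - C(4,1)·C(21,3) + C(4,2)·C(12,3) - C(4,3)·C(3,3) = 1·4060 - 4·1330 + 6·220 - 4·1 = 56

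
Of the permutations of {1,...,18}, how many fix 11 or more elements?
Exactly j fixed points: C(18,j)·!(18-j); sum over j ≥ 11 (derangement numbers via !m = (m-1)·(!(m-1) + !(m-2)): !0..!7 = 1, 0, 1, 2, 9, 44, 265, 1854). Σ_{j=11}^{18} C(18,j)·!(18-j) = C(18,11)·!7 + C(18,12)·!6 + C(18,13)·!5 + C(18,14)·!4 + C(18,15)·!3 + C(18,16)·!2 + C(18,17)·!1 + C(18,18)·!0 = 31824·1854 + 18564·265 + 8568·44 + 3060·9 + 816·2 + 153·1 + 18·0 + 1·1 = 64327474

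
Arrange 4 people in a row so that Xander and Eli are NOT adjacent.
Total - adjacent = 4! - (4-1)!×2 = 24 - 12 = 12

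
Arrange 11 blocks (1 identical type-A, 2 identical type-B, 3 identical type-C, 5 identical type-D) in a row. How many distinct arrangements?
11! / (1! × 2! × 3! × 5!) = 27720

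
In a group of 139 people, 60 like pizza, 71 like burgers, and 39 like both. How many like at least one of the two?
|A∪B| = |A| + |B| - |A∩B| = 60 + 71 - 39 = 92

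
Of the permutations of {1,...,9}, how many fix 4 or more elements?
Exactly j fixed points: C(9,j)·!(9-j); sum over j ≥ 4 (derangement numbers via !m = (m-1)·(!(m-1) + !(m-2)): !0..!5 = 1, 0, 1, 2, 9, 44). Σ_{j=4}^{9} C(9,j)·!(9-j) = C(9,4)·!5 + C(9,5)·!4 + C(9,6)·!3 + C(9,7)·!2 + C(9,8)·!1 + C(9,9)·!0 = 126·44 + 126·9 + 84·2 + 36·1 + 9·0 + 1·1 = 6883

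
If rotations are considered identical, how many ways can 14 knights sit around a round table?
Circular: fix one position, arrange the rest. (14-1)! = 6227020800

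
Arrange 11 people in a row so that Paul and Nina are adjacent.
Treat as block: (11-1)! × 2! = 3628800 × 2 = 7257600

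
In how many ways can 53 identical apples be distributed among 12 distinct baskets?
C(53+12-1, 12-1) = C(64, 11) = 743595781824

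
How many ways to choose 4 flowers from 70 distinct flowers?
C(70,4) = 70!/(4!×66!) = 916895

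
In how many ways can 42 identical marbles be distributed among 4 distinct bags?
C(42+4-1, 4-1) = C(45, 3) = 14190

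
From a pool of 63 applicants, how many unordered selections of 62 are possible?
C(63,62) = 63!/(62!×1!) = 63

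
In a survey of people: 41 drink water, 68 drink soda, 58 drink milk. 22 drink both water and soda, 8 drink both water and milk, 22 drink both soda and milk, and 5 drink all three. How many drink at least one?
|A∪B∪C| = 41+68+58-22-8-22+5 = 120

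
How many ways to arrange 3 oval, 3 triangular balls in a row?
6! / (3! × 3!) = 20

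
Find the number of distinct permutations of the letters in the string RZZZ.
4! / (1! × 3!) = 4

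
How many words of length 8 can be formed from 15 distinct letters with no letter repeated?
P(15,8) = 15!/(15-8)! = 259459200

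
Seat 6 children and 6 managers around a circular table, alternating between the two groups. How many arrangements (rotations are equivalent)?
Fix one of the children: (6-1)! ways for the remaining children, × 6! ways for the managers = 120 × 720 = 86400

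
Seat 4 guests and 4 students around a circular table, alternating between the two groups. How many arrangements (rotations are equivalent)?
Fix one of the guests: (4-1)! ways for the remaining guests, × 4! ways for the students = 6 × 24 = 144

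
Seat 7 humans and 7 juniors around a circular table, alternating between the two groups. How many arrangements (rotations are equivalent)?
Fix one of the humans: (7-1)! ways for the remaining humans, × 7! ways for the juniors = 720 × 5040 = 3628800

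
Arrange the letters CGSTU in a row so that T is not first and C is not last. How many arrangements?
By inclusion-exclusion: 5! - 2×(5-1)! + (5-2)! = 120 - 48 + 6 = 78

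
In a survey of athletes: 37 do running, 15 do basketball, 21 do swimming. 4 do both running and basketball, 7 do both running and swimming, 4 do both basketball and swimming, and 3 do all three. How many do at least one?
|A∪B∪C| = 37+15+21-4-7-4+3 = 61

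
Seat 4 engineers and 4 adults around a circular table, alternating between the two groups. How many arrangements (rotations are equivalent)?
Fix one of the engineers: (4-1)! ways for the remaining engineers, × 4! ways for the adults = 6 × 24 = 144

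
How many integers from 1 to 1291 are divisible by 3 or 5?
⌊1291/3⌋ + ⌊1291/5⌋ - ⌊1291/15⌋ = 430 + 258 - 86 = 602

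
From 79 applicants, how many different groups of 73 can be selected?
C(79,73) = 79!/(73!×6!) = 277962685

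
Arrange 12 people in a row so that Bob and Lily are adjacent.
Treat as block: (12-1)! × 2! = 39916800 × 2 = 79833600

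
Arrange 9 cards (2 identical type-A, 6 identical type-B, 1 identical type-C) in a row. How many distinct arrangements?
9! / (2! × 6! × 1!) = 252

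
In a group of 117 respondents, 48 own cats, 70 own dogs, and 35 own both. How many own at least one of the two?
|A∪B| = |A| + |B| - |A∩B| = 48 + 70 - 35 = 83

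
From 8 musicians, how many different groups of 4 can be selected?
C(8,4) = 8!/(4!×4!) = 70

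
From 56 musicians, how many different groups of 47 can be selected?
C(56,47) = 56!/(47!×9!) = 7575968400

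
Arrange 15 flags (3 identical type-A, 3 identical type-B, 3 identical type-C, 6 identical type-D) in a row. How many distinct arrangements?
15! / (3! × 3! × 3! × 6!) = 8408400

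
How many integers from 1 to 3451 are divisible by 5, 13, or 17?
⌊3451/5⌋+⌊3451/13⌋+⌊3451/17⌋ - ⌊3451/65⌋-⌊3451/85⌋-⌊3451/221⌋ + ⌊3451/1105⌋ = 690+265+203 - 53-40-15 + 3 = 1053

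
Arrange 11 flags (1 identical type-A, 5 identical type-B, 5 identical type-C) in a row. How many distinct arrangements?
11! / (1! × 5! × 5!) = 2772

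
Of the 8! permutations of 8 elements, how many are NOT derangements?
Complement of the derangements. !8 = Σ_{j=0}^{8} (-1)^j·8!/j! = 40320 - 40320 + 20160 - 6720 + 1680 - 336 + 56 - 8 + 1 = 14833. 8! - !8 = 40320 - 14833 = 25487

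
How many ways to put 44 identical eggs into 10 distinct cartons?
C(44+10-1, 10-1) = C(53, 9) = 4431613550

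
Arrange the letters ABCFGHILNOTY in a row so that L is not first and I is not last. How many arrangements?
By inclusion-exclusion: 12! - 2×(12-1)! + (12-2)! = 479001600 - 79833600 + 3628800 = 402796800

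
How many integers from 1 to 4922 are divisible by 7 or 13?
⌊4922/7⌋ + ⌊4922/13⌋ - ⌊4922/91⌋ = 703 + 378 - 54 = 1027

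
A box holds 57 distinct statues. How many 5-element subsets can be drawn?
C(57,5) = 57!/(5!×52!) = 4187106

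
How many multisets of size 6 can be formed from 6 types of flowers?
C(6+6-1, 6-1) = C(11, 5) = 462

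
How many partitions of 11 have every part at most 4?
Let r_j(i) = number of partitions of i into parts ≤ j, for i = 0..11. r_1(i) = 1 for all i; r_j(i) = r_{j-1}(i) + r_j(i-j). Rows j = 2..4: ≤2: 1 1 2 2 3 3 4 4 5 5 6 6; ≤3: 1 1 2 3 4 5 7 8 10 12 14 16; ≤4: 1 1 2 3 5 6 9 11 15 18 23 27. r_4(11) = 27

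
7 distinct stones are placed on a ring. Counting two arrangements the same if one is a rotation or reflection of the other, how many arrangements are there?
(7-1)!/2 = 720/2 = 360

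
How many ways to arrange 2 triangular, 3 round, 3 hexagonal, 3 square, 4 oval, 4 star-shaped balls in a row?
19! / (2! × 3! × 3! × 3! × 4! × 4!) = 488864376000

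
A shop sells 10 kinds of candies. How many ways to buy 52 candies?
C(52+10-1, 10-1) = C(61, 9) = 17341763505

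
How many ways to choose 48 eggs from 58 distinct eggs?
C(58,48) = 58!/(48!×10!) = 52179482355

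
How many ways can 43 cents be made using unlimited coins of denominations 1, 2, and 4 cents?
Coefficient of x^43 in 1/(1-x^1) · 1/(1-x^2) · 1/(1-x^4). Case on j = number of 4-cent coins (j = 0..10); remainder r = 43 - 4j is made from {1,2} in ⌊r/2⌋+1 ways. r = 43, 39, 35, 31, 27, 23, 19, 15, 11, 7, 3 → 22 + 20 + 18 + 16 + 14 + 12 + 10 + 8 + 6 + 4 + 2 = 132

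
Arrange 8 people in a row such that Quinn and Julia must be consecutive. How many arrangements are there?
Treat the 2 as one block: (8-2+1)! × 2! = 5040 × 2 = 10080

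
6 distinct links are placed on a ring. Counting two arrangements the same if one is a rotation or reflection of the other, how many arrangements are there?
(6-1)!/2 = 120/2 = 60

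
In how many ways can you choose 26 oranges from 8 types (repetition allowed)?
C(26+8-1, 8-1) = C(33, 7) = 4272048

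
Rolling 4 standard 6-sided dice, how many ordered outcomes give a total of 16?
Coefficient of x^16 in (x + x² + ... + x^6)^4. By inclusion-exclusion on dice exceeding 6: Σ_j (-1)^j C(4,j)·C(16-1-6j, 3) = C(4,0)·C(15,3) - C(4,1)·C(9,3) + C(4,2)·C(3,3) = 1·455 - 4·84 + 6·1 = 125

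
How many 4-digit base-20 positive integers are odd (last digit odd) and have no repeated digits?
Last∈{1,3,5,7,9,11,13,15,17,19}. Last=0: 0. Last nonzero: 10×18×P(18,2) = 55080. Total = 55080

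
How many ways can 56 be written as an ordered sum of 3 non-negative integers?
C(56+3-1, 3-1) = C(58, 2) = 1653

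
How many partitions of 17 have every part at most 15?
Let r_j(i) = number of partitions of i into parts ≤ j, for i = 0..17. r_1(i) = 1 for all i; r_j(i) = r_{j-1}(i) + r_j(i-j). Rows j = 2..15: ≤2: 1 1 2 2 3 3 4 4 5 5 6 6 7 7 8 8 9 9; ≤3: 1 1 2 3 4 5 7 8 10 12 14 16 19 21 24 27 30 33; ≤4: 1 1 2 3 5 6 9 11 15 18 23 27 34 39 47 54 64 72; ≤5: 1 1 2 3 5 7 10 13 18 23 30 37 47 57 70 84 101 119; ≤6: 1 1 2 3 5 7 11 14 20 26 35 44 58 71 90 110 136 163; ≤7: 1 1 2 3 5 7 11 15 21 28 38 49 65 82 105 131 164 201; ≤8: 1 1 2 3 5 7 11 15 22 29 40 52 70 89 116 146 186 230; ≤9: 1 1 2 3 5 7 11 15 22 30 41 54 73 94 123 157 201 252; ≤10: 1 1 2 3 5 7 11 15 22 30 42 55 75 97 128 164 212 267; ≤11: 1 1 2 3 5 7 11 15 22 30 42 56 76 99 131 169 219 278; ≤12: 1 1 2 3 5 7 11 15 22 30 42 56 77 100 133 172 224 285; ≤13: 1 1 2 3 5 7 11 15 22 30 42 56 77 101 134 174 227 290; ≤14: 1 1 2 3 5 7 11 15 22 30 42 56 77 101 135 175 229 293; ≤15: 1 1 2 3 5 7 11 15 22 30 42 56 77 101 135 176 230 295. r_15(17) = 295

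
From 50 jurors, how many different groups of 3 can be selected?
C(50,3) = 50!/(3!×47!) = 19600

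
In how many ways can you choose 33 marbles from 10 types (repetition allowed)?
C(33+10-1, 10-1) = C(42, 9) = 445891810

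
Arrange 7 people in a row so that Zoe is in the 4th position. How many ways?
Fix one position: (7-1)! = 720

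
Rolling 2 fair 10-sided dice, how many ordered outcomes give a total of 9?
Coefficient of x^9 in (x + x² + ... + x^10)^2. By inclusion-exclusion on dice exceeding 10: Σ_j (-1)^j C(2,j)·C(9-1-10j, 1) = C(2,0)·C(8,1) = 1·8 = 8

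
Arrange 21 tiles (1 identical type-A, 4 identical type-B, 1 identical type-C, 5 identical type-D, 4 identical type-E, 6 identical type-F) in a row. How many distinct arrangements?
21! / (1! × 4! × 1! × 5! × 4! × 6!) = 1026615189600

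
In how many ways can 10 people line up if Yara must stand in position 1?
Fix one position: (10-1)! = 362880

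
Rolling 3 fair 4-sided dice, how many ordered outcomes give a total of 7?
Coefficient of x^7 in (x + x² + ... + x^4)^3. By inclusion-exclusion on dice exceeding 4: Σ_j (-1)^j C(3,j)·C(7-1-4j, 2) = C(3,0)·C(6,2) - C(3,1)·C(2,2) = 1·15 - 3·1 = 12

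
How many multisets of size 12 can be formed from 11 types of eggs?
C(12+11-1, 11-1) = C(22, 10) = 646646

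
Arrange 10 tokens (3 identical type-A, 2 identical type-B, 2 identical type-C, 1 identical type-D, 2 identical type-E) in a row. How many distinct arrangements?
10! / (3! × 2! × 2! × 1! × 2!) = 75600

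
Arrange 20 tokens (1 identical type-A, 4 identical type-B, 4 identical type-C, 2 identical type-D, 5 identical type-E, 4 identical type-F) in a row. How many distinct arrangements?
20! / (1! × 4! × 4! × 2! × 5! × 4!) = 733296564000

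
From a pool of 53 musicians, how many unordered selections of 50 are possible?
C(53,50) = 53!/(50!×3!) = 23426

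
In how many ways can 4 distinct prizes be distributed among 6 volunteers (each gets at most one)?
P(6,4) = 6!/(6-4)! = 360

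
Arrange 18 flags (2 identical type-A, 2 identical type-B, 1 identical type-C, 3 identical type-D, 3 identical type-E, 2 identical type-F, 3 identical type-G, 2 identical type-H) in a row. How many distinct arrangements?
18! / (2! × 2! × 1! × 3! × 3! × 2! × 3! × 2!) = 1852538688000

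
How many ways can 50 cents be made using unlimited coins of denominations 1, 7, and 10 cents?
Coefficient of x^50 in 1/(1-x^1) · 1/(1-x^7) · 1/(1-x^10). Case on j = number of 10-cent coins (j = 0..5); remainder r = 50 - 10j is made from {1,7} in ⌊r/7⌋+1 ways. r = 50, 40, 30, 20, 10, 0 → 8 + 6 + 5 + 3 + 2 + 1 = 25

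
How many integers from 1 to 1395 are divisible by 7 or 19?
⌊1395/7⌋ + ⌊1395/19⌋ - ⌊1395/133⌋ = 199 + 73 - 10 = 262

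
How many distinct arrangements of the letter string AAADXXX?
7! / (1! × 3! × 3!) = 140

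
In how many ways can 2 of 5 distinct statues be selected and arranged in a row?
P(5,2) = 5!/(5-2)! = 20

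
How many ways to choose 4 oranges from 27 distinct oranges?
C(27,4) = 27!/(4!×23!) = 17550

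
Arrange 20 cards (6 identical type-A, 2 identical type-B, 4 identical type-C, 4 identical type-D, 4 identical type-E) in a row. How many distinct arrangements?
20! / (6! × 2! × 4! × 4! × 4!) = 122216094000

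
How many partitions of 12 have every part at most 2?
Let r_j(i) = number of partitions of i into parts ≤ j, for i = 0..12. r_1(i) = 1 for all i; r_j(i) = r_{j-1}(i) + r_j(i-j). Rows j = 2..2: ≤2: 1 1 2 2 3 3 4 4 5 5 6 6 7. r_2(12) = 7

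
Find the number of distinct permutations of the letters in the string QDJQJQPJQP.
10! / (1! × 2! × 3! × 4!) = 12600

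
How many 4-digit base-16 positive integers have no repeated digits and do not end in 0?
Last digit: 15 nonzero choices. First digit: 14 (nonzero, ≠last). Middle 2: P(14,2) = 182. Total = 38220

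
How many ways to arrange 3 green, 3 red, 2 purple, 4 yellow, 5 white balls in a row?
17! / (3! × 3! × 2! × 4! × 5!) = 1715313600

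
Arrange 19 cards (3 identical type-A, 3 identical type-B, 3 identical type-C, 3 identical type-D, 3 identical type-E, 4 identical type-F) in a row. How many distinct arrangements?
19! / (3! × 3! × 3! × 3! × 3! × 4!) = 651819168000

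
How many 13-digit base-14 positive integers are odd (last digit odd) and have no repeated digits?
Last∈{1,3,5,7,9,11,13}. Last=0: 0. Last nonzero: 7×12×P(12,11) = 40236134400. Total = 40236134400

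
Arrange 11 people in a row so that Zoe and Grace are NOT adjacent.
Total - adjacent = 11! - (11-1)!×2 = 39916800 - 7257600 = 32659200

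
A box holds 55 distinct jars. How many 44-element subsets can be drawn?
C(55,44) = 55!/(44!×11!) = 119653565850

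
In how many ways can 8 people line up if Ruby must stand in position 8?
Fix one position: (8-1)! = 5040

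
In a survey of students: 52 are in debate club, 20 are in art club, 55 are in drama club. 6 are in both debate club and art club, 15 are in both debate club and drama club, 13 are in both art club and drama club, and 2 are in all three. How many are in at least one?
|A∪B∪C| = 52+20+55-6-15-13+2 = 95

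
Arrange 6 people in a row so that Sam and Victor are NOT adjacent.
Total - adjacent = 6! - (6-1)!×2 = 720 - 240 = 480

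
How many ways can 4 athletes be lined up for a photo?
4! = 24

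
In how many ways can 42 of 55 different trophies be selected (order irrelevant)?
C(55,42) = 55!/(42!×13!) = 1451182990950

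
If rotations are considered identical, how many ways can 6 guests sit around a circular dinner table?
Circular: fix one position, arrange the rest. (6-1)! = 120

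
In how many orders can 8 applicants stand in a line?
8! = 40320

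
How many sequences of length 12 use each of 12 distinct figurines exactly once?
12! = 479001600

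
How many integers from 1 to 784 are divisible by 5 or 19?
⌊784/5⌋ + ⌊784/19⌋ - ⌊784/95⌋ = 156 + 41 - 8 = 189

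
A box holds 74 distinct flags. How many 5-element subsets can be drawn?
C(74,5) = 74!/(5!×69!) = 16108764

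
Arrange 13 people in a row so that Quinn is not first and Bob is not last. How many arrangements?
By inclusion-exclusion: 13! - 2×(13-1)! + (13-2)! = 6227020800 - 958003200 + 39916800 = 5308934400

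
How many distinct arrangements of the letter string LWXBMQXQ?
8! / (1! × 1! × 1! × 1! × 2! × 2!) = 10080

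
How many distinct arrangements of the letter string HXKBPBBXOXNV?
12! / (1! × 1! × 1! × 1! × 1! × 3! × 3! × 1!) = 13305600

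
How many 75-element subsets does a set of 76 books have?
C(76,75) = 76!/(75!×1!) = 76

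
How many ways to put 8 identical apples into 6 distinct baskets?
C(8+6-1, 6-1) = C(13, 5) = 1287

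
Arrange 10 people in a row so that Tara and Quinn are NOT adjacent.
Total - adjacent = 10! - (10-1)!×2 = 3628800 - 725760 = 2903040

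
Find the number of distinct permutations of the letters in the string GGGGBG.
6! / (1! × 5!) = 6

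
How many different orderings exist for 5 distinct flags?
5! = 120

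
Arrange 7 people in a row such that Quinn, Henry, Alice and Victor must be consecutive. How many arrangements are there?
Treat the 4 as one block: (7-4+1)! × 4! = 24 × 24 = 576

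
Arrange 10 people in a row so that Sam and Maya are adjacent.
Treat as block: (10-1)! × 2! = 362880 × 2 = 725760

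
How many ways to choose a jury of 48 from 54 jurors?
C(54,48) = 54!/(48!×6!) = 25827165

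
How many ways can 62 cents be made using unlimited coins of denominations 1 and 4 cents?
Coefficient of x^62 in 1/(1-x^1) · 1/(1-x^4). Use j coins of 4 for j = 0..⌊62/4⌋ = 15, the rest in 1s: 15 + 1 = 16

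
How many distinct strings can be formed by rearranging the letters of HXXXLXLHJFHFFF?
14! / (4! × 4! × 2! × 1! × 3!) = 12612600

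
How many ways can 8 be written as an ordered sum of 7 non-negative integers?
C(8+7-1, 7-1) = C(14, 6) = 3003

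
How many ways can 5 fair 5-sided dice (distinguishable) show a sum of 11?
Coefficient of x^11 in (x + x² + ... + x^5)^5. By inclusion-exclusion on dice exceeding 5: Σ_j (-1)^j C(5,j)·C(11-1-5j, 4) = C(5,0)·C(10,4) - C(5,1)·C(5,4) = 1·210 - 5·5 = 185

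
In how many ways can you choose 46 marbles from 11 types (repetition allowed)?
C(46+11-1, 11-1) = C(56, 10) = 35607051480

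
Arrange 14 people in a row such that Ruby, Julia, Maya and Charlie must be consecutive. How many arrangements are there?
Treat the 4 as one block: (14-4+1)! × 4! = 39916800 × 24 = 958003200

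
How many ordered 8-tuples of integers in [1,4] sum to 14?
Coefficient of x^14 in (x + x² + ... + x^4)^8. By inclusion-exclusion on dice exceeding 4: Σ_j (-1)^j C(8,j)·C(14-1-4j, 7) = C(8,0)·C(13,7) - C(8,1)·C(9,7) = 1·1716 - 8·36 = 1428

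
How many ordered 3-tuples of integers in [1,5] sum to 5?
Coefficient of x^5 in (x + x² + ... + x^5)^3. By inclusion-exclusion on dice exceeding 5: Σ_j (-1)^j C(3,j)·C(5-1-5j, 2) = C(3,0)·C(4,2) = 1·6 = 6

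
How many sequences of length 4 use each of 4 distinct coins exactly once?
4! = 24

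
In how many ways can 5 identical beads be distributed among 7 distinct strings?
C(5+7-1, 7-1) = C(11, 6) = 462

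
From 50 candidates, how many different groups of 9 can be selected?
C(50,9) = 50!/(9!×41!) = 2505433700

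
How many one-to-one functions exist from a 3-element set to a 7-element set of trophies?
P(7,3) = 7!/(7-3)! = 210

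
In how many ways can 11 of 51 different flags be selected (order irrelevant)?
C(51,11) = 51!/(11!×40!) = 47626016970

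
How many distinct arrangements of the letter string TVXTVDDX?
8! / (2! × 2! × 2! × 2!) = 2520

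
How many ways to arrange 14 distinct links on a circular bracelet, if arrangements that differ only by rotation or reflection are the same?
(14-1)!/2 = 6227020800/2 = 3113510400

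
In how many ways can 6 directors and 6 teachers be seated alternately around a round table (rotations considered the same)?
Fix one of the directors: (6-1)! ways for the remaining directors, × 6! ways for the teachers = 120 × 720 = 86400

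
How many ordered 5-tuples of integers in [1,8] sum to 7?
Coefficient of x^7 in (x + x² + ... + x^8)^5. By inclusion-exclusion on dice exceeding 8: Σ_j (-1)^j C(5,j)·C(7-1-8j, 4) = C(5,0)·C(6,4) = 1·15 = 15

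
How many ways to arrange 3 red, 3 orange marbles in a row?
6! / (3! × 3!) = 20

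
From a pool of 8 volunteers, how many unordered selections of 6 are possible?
C(8,6) = 8!/(6!×2!) = 28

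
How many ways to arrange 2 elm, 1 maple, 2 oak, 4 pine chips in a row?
9! / (2! × 1! × 2! × 4!) = 3780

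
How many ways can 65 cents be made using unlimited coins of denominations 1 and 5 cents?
Coefficient of x^65 in 1/(1-x^1) · 1/(1-x^5). Use j coins of 5 for j = 0..⌊65/5⌋ = 13, the rest in 1s: 13 + 1 = 14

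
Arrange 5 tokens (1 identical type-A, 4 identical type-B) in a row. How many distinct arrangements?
5! / (1! × 4!) = 5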